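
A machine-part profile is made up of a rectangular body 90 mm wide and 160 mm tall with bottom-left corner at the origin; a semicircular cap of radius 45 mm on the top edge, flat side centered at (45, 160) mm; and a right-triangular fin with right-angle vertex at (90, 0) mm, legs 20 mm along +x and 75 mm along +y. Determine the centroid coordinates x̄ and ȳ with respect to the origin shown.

x̄ = 47.11 mm, ȳ = 94.95 mm

Part | A | x̄ᵢ | ȳᵢ | A·x̄ᵢ | A·ȳᵢ
rectangular body | 14400.00 | 45.00 | 80.00 | 648000.00 | 1152000.00
semicircular top | 3180.86 | 45.00 | 179.10 | 143138.82 | 569688.01
triangular fin | 750.00 | 96.67 | 25.00 | 72500.00 | 18750.00
Σ | 18330.86 |  |  | 863638.82 | 1740438.01
x̄ = 863638.82 / 18330.86 = 47.11 mm
ȳ = 1740438.01 / 18330.86 = 94.95 mm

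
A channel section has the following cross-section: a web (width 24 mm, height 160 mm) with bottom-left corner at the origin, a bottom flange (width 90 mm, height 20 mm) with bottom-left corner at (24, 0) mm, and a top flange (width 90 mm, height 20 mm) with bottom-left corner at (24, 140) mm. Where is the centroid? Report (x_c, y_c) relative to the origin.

x_c = 39.58 mm, y_c = 80.00 mm

web: A = 24 × 160 = 3840.00, centroid at (12.00, 80.00).
bottom flange: A = 90 × 20 = 1800.00, centroid at (69.00, 10.00).
top flange: A = 90 × 20 = 1800.00, centroid at (69.00, 150.00).
ΣA = 7440.00 mm²
ΣAx_c = (3840.00)(12.00) + (1800.00)(69.00) + (1800.00)(69.00) = 294480.00 mm³
ΣAy_c = (3840.00)(80.00) + (1800.00)(10.00) + (1800.00)(150.00) = 595200.00 mm³
x_c = 294480.00 / 7440.00 = 39.58 mm
y_c = 595200.00 / 7440.00 = 80.00 mm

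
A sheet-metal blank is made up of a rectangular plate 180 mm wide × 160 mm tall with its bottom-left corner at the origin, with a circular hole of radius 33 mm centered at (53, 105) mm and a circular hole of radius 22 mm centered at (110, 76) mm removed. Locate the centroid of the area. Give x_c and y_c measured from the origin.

x_c = 94.03 mm, y_c = 76.67 mm

plate: A = 180 × 160 = 28800.00, centroid at (90.00, 80.00).
hole 1: A = −π·33² = -3421.19, centroid at (53.00, 105.00).
hole 2: A = −π·22² = -1520.53, centroid at (110.00, 76.00).
ΣA = 23858.27 mm²
ΣAx_c = (28800.00)(90.00) + (-3421.19)(53.00) + (-1520.53)(110.00) = 2243418.30 mm³
ΣAy_c = (28800.00)(80.00) + (-3421.19)(105.00) + (-1520.53)(76.00) = 1829214.24 mm³
x_c = 2243418.30 / 23858.27 = 94.03 mm
y_c = 1829214.24 / 23858.27 = 76.67 mm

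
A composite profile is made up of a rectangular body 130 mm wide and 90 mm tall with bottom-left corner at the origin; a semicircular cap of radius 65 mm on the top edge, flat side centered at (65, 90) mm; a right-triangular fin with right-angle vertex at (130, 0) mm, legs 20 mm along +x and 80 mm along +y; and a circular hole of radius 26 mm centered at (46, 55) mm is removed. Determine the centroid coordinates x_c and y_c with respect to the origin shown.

rectangular body: A = 130 × 90 = 11700.00, centroid at (65.00, 45.00).
semicircular top: A = ½π·65² = 6636.61, centroid at (65.00, 117.59).
triangular fin: A = ½·20·80 = 800.00, centroid at (136.67, 26.67).
hole: A = −π·26² = -2123.72, centroid at (46.00, 55.00).
ΣA = 17012.90 mm²
ΣAx_c = (11700.00)(65.00) + (6636.61)(65.00) + (800.00)(136.67) + (-2123.72)(46.00) = 1203522.31 mm³
ΣAy_c = (11700.00)(45.00) + (6636.61)(117.59) + (800.00)(26.67) + (-2123.72)(55.00) = 1211407.56 mm³
x_c = 1203522.31 / 17012.90 = 70.74 mm
y_c = 1211407.56 / 17012.90 = 71.21 mm

x_c = 70.74 mm, y_c = 71.21 mm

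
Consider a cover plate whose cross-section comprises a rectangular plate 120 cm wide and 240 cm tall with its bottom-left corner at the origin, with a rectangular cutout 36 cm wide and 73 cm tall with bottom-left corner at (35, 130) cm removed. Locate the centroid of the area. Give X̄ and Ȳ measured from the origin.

Part | A | x̄ᵢ | ȳᵢ | A·x̄ᵢ | A·ȳᵢ
plate | 28800.00 | 60.00 | 120.00 | 1728000.00 | 3456000.00
hole | -2628.00 | 53.00 | 166.50 | -139284.00 | -437562.00
Σ | 26172.00 |  |  | 1588716.00 | 3018438.00
X̄ = 1588716.00 / 26172.00 = 60.70 cm
Ȳ = 3018438.00 / 26172.00 = 115.33 cm

X̄ = 60.70 cm, Ȳ = 115.33 cm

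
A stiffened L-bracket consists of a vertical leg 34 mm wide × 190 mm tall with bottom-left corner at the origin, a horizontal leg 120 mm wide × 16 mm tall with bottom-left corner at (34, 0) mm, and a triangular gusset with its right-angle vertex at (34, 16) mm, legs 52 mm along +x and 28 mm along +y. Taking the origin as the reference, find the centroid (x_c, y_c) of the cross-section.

x_c = 35.98 mm, y_c = 71.09 mm

vertical leg: A = 34 × 190 = 6460.00, centroid at (17.00, 95.00).
horizontal leg: A = 120 × 16 = 1920.00, centroid at (94.00, 8.00).
gusset: A = ½·52·28 = 728.00, centroid at (51.33, 25.33).
ΣA = 9108.00 mm²
ΣAx_c = (6460.00)(17.00) + (1920.00)(94.00) + (728.00)(51.33) = 327670.67 mm³
ΣAy_c = (6460.00)(95.00) + (1920.00)(8.00) + (728.00)(25.33) = 647502.67 mm³
x_c = 327670.67 / 9108.00 = 35.98 mm
y_c = 647502.67 / 9108.00 = 71.09 mm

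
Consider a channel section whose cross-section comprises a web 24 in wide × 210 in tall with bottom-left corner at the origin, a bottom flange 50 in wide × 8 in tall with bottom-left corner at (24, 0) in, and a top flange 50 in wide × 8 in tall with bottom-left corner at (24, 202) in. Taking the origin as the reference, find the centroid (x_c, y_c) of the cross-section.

Part | A | x̄ᵢ | ȳᵢ | A·x̄ᵢ | A·ȳᵢ
web | 5040.00 | 12.00 | 105.00 | 60480.00 | 529200.00
bottom flange | 400.00 | 49.00 | 4.00 | 19600.00 | 1600.00
top flange | 400.00 | 49.00 | 206.00 | 19600.00 | 82400.00
Σ | 5840.00 |  |  | 99680.00 | 613200.00
x_c = 99680.00 / 5840.00 = 17.07 in
y_c = 613200.00 / 5840.00 = 105.00 in

x_c = 17.07 in, y_c = 105.00 in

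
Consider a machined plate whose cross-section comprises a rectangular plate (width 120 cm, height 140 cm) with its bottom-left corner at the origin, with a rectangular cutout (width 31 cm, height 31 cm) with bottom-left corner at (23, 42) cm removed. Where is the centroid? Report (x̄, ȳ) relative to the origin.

plate: A = 120 × 140 = 16800.00, centroid at (60.00, 70.00).
hole: A = −(31 × 31) = -961.00, centroid at (38.50, 57.50).
ΣA = 15839.00 cm², ΣAx̄ = 971001.50 cm³, ΣAȳ = 1120742.50 cm³.
x̄ = 971001.50/15839.00 = 61.30 cm; ȳ = 1120742.50/15839.00 = 70.76 cm.

x̄ = 61.30 cm, ȳ = 70.76 cm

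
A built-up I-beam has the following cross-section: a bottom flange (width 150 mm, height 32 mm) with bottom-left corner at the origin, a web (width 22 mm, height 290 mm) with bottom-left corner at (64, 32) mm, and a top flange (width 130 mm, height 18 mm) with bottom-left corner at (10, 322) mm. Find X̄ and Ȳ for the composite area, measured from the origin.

bottom flange: A = 150 × 32 = 4800.00, centroid at (75.00, 16.00).
web: A = 22 × 290 = 6380.00, centroid at (75.00, 177.00).
top flange: A = 130 × 18 = 2340.00, centroid at (75.00, 331.00).
ΣA = 13520.00 mm², ΣAX̄ = 1014000.00 mm³, ΣAȲ = 1980600.00 mm³.
X̄ = 1014000.00/13520.00 = 75.00 mm; Ȳ = 1980600.00/13520.00 = 146.49 mm.

X̄ = 75.00 mm, Ȳ = 146.49 mm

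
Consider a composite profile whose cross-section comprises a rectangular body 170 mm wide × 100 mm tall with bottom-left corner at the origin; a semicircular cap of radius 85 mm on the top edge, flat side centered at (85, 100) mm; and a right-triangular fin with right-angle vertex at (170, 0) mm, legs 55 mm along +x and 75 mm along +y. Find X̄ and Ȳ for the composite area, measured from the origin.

rectangular body: A = 170 × 100 = 17000.00, centroid at (85.00, 50.00).
semicircular top: A = ½π·85² = 11349.00, centroid at (85.00, 136.08).
triangular fin: A = ½·55·75 = 2062.50, centroid at (188.33, 25.00).
ΣA = 30411.50 mm²
ΣAX̄ = (17000.00)(85.00) + (11349.00)(85.00) + (2062.50)(188.33) = 2798102.79 mm³
ΣAȲ = (17000.00)(50.00) + (11349.00)(136.08) + (2062.50)(25.00) = 2445879.51 mm³
X̄ = 2798102.79 / 30411.50 = 92.01 mm
Ȳ = 2445879.51 / 30411.50 = 80.43 mm

X̄ = 92.01 mm, Ȳ = 80.43 mm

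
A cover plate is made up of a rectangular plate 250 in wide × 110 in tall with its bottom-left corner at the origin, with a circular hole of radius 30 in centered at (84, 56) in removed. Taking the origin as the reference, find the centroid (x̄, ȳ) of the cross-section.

x̄ = 129.70 in, ȳ = 54.89 in

plate: A = 250 × 110 = 27500.00, centroid at (125.00, 55.00).
hole: A = −π·30² = -2827.43, centroid at (84.00, 56.00).
ΣA = 24672.57 in²
ΣAx̄ = (27500.00)(125.00) + (-2827.43)(84.00) = 3199995.60 in³
ΣAȳ = (27500.00)(55.00) + (-2827.43)(56.00) = 1354163.73 in³
x̄ = 3199995.60 / 24672.57 = 129.70 in
ȳ = 1354163.73 / 24672.57 = 54.89 in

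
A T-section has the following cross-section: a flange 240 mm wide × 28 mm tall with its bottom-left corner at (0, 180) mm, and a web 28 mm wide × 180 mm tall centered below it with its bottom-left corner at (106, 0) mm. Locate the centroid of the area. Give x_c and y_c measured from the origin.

web: A = 28 × 180 = 5040.00, centroid at (120.00, 90.00).
flange: A = 240 × 28 = 6720.00, centroid at (120.00, 194.00).
ΣA = 11760.00 mm²
ΣAx_c = (5040.00)(120.00) + (6720.00)(120.00) = 1411200.00 mm³
ΣAy_c = (5040.00)(90.00) + (6720.00)(194.00) = 1757280.00 mm³
x_c = 1411200.00 / 11760.00 = 120.00 mm
y_c = 1757280.00 / 11760.00 = 149.43 mm

x_c = 120.00 mm, y_c = 149.43 mm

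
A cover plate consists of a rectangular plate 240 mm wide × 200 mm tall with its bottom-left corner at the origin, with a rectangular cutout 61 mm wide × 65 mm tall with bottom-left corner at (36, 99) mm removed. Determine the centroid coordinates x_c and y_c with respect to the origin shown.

x_c = 124.82 mm, y_c = 97.16 mm

plate: A = 240 × 200 = 48000.00, centroid at (120.00, 100.00).
hole: A = −(61 × 65) = -3965.00, centroid at (66.50, 131.50).
ΣA = 44035.00 mm²
ΣAx_c = (48000.00)(120.00) + (-3965.00)(66.50) = 5496327.50 mm³
ΣAy_c = (48000.00)(100.00) + (-3965.00)(131.50) = 4278602.50 mm³
x_c = 5496327.50 / 44035.00 = 124.82 mm
y_c = 4278602.50 / 44035.00 = 97.16 mm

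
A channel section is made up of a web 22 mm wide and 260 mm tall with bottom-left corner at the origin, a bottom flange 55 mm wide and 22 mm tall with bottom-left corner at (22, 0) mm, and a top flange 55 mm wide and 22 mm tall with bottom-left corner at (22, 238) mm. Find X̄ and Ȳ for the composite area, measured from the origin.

web: A = 22 × 260 = 5720.00, centroid at (11.00, 130.00).
bottom flange: A = 55 × 22 = 1210.00, centroid at (49.50, 11.00).
top flange: A = 55 × 22 = 1210.00, centroid at (49.50, 249.00).
ΣA = 8140.00 mm², ΣAX̄ = 182710.00 mm³, ΣAȲ = 1058200.00 mm³.
X̄ = 182710.00/8140.00 = 22.45 mm; Ȳ = 1058200.00/8140.00 = 130.00 mm.

X̄ = 22.45 mm, Ȳ = 130.00 mm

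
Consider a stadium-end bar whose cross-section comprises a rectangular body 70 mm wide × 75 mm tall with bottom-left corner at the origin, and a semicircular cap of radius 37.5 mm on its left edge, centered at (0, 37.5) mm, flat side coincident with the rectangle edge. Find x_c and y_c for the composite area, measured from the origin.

x_c = 19.92 mm, y_c = 37.50 mm

rectangular body: A = 70 × 75 = 5250.00, centroid at (35.00, 37.50).
semicircular end: A = ½π·37.5² = 2208.93, centroid at (-15.92, 37.50).
ΣA = 7458.93 mm², ΣAx_c = 148593.75 mm³, ΣAy_c = 279709.96 mm³.
x_c = 148593.75/7458.93 = 19.92 mm; y_c = 279709.96/7458.93 = 37.50 mm.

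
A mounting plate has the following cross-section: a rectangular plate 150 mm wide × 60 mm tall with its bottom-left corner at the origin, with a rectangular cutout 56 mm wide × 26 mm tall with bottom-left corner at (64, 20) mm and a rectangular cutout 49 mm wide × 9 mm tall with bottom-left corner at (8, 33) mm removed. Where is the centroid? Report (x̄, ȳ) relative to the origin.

plate: A = 150 × 60 = 9000.00, centroid at (75.00, 30.00).
hole 1: A = −(56 × 26) = -1456.00, centroid at (92.00, 33.00).
hole 2: A = −(49 × 9) = -441.00, centroid at (32.50, 37.50).
ΣA = 7103.00 mm²
ΣAx̄ = (9000.00)(75.00) + (-1456.00)(92.00) + (-441.00)(32.50) = 526715.50 mm³
ΣAȳ = (9000.00)(30.00) + (-1456.00)(33.00) + (-441.00)(37.50) = 205414.50 mm³
x̄ = 526715.50 / 7103.00 = 74.15 mm
ȳ = 205414.50 / 7103.00 = 28.92 mm

x̄ = 74.15 mm, ȳ = 28.92 mm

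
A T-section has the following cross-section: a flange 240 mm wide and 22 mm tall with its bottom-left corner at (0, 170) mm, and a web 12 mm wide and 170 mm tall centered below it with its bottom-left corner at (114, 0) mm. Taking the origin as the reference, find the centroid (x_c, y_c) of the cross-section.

web: A = 12 × 170 = 2040.00, centroid at (120.00, 85.00).
flange: A = 240 × 22 = 5280.00, centroid at (120.00, 181.00).
ΣA = 7320.00 mm², ΣAx_c = 878400.00 mm³, ΣAy_c = 1129080.00 mm³.
x_c = 878400.00/7320.00 = 120.00 mm; y_c = 1129080.00/7320.00 = 154.25 mm.

x_c = 120.00 mm, y_c = 154.25 mm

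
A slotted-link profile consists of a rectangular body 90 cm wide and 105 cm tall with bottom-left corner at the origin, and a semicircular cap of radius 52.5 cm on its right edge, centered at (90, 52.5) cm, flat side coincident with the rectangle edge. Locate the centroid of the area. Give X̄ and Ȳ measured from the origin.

Part | A | x̄ᵢ | ȳᵢ | A·x̄ᵢ | A·ȳᵢ
rectangular body | 9450.00 | 45.00 | 52.50 | 425250.00 | 496125.00
semicircular end | 4329.51 | 112.28 | 52.50 | 486124.41 | 227299.14
Σ | 13779.51 |  |  | 911374.41 | 723424.14
X̄ = 911374.41 / 13779.51 = 66.14 cm
Ȳ = 723424.14 / 13779.51 = 52.50 cm

X̄ = 66.14 cm, Ȳ = 52.50 cm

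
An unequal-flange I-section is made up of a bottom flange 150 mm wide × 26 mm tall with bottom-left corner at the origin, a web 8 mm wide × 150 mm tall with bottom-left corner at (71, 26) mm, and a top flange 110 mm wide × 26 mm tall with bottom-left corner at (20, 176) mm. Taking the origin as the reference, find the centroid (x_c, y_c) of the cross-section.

x_c = 75.00 mm, y_c = 89.50 mm

bottom flange: A = 150 × 26 = 3900.00, centroid at (75.00, 13.00).
web: A = 8 × 150 = 1200.00, centroid at (75.00, 101.00).
top flange: A = 110 × 26 = 2860.00, centroid at (75.00, 189.00).
ΣA = 7960.00 mm²
ΣAx_c = (3900.00)(75.00) + (1200.00)(75.00) + (2860.00)(75.00) = 597000.00 mm³
ΣAy_c = (3900.00)(13.00) + (1200.00)(101.00) + (2860.00)(189.00) = 712440.00 mm³
x_c = 597000.00 / 7960.00 = 75.00 mm
y_c = 712440.00 / 7960.00 = 89.50 mm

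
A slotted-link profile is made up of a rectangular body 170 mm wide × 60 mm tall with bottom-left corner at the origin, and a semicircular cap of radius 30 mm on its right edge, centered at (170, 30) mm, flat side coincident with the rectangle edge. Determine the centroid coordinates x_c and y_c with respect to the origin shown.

rectangular body: A = 170 × 60 = 10200.00, centroid at (85.00, 30.00).
semicircular end: A = ½π·30² = 1413.72, centroid at (182.73, 30.00).
ΣA = 11613.72 mm²
ΣAx_c = (10200.00)(85.00) + (1413.72)(182.73) = 1125331.84 mm³
ΣAy_c = (10200.00)(30.00) + (1413.72)(30.00) = 348411.50 mm³
x_c = 1125331.84 / 11613.72 = 96.90 mm
y_c = 348411.50 / 11613.72 = 30.00 mm

x_c = 96.90 mm, y_c = 30.00 mm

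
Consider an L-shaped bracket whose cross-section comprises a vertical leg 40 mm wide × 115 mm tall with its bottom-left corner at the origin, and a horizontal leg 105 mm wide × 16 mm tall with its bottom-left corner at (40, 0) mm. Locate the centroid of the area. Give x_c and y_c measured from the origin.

x_c = 39.39 mm, y_c = 44.26 mm

vertical leg: A = 40 × 115 = 4600.00, centroid at (20.00, 57.50).
horizontal leg: A = 105 × 16 = 1680.00, centroid at (92.50, 8.00).
ΣA = 6280.00 mm², ΣAx_c = 247400.00 mm³, ΣAy_c = 277940.00 mm³.
x_c = 247400.00/6280.00 = 39.39 mm; y_c = 277940.00/6280.00 = 44.26 mm.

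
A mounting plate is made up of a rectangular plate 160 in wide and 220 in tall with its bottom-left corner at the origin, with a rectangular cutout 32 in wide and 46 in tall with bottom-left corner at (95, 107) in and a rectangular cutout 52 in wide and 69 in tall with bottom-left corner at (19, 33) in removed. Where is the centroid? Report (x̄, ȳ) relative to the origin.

plate: A = 160 × 220 = 35200.00, centroid at (80.00, 110.00).
hole 1: A = −(32 × 46) = -1472.00, centroid at (111.00, 130.00).
hole 2: A = −(52 × 69) = -3588.00, centroid at (45.00, 67.50).
ΣA = 30140.00 in²
ΣAx̄ = (35200.00)(80.00) + (-1472.00)(111.00) + (-3588.00)(45.00) = 2491148.00 in³
ΣAȳ = (35200.00)(110.00) + (-1472.00)(130.00) + (-3588.00)(67.50) = 3438450.00 in³
x̄ = 2491148.00 / 30140.00 = 82.65 in
ȳ = 3438450.00 / 30140.00 = 114.08 in

x̄ = 82.65 in, ȳ = 114.08 in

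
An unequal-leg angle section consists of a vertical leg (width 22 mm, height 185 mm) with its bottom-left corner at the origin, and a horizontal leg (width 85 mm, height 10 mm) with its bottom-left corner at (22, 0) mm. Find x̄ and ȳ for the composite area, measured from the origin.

Part | A | x̄ᵢ | ȳᵢ | A·x̄ᵢ | A·ȳᵢ
vertical leg | 4070.00 | 11.00 | 92.50 | 44770.00 | 376475.00
horizontal leg | 850.00 | 64.50 | 5.00 | 54825.00 | 4250.00
Σ | 4920.00 |  |  | 99595.00 | 380725.00
x̄ = 99595.00 / 4920.00 = 20.24 mm
ȳ = 380725.00 / 4920.00 = 77.38 mm

x̄ = 20.24 mm, ȳ = 77.38 mm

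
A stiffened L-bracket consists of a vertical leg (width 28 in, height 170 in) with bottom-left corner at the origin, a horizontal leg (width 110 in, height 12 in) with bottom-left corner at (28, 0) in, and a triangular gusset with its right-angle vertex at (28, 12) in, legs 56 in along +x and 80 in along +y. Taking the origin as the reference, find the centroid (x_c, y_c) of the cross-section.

vertical leg: A = 28 × 170 = 4760.00, centroid at (14.00, 85.00).
horizontal leg: A = 110 × 12 = 1320.00, centroid at (83.00, 6.00).
gusset: A = ½·56·80 = 2240.00, centroid at (46.67, 38.67).
ΣA = 8320.00 in²
ΣAx_c = (4760.00)(14.00) + (1320.00)(83.00) + (2240.00)(46.67) = 280733.33 in³
ΣAy_c = (4760.00)(85.00) + (1320.00)(6.00) + (2240.00)(38.67) = 499133.33 in³
x_c = 280733.33 / 8320.00 = 33.74 in
y_c = 499133.33 / 8320.00 = 59.99 in

x_c = 33.74 in, y_c = 59.99 in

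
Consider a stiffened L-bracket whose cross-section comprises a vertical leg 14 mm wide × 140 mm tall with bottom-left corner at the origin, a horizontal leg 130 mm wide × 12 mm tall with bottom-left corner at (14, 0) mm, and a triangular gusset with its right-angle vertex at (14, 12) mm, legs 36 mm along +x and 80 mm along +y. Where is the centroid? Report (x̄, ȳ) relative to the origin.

vertical leg: A = 14 × 140 = 1960.00, centroid at (7.00, 70.00).
horizontal leg: A = 130 × 12 = 1560.00, centroid at (79.00, 6.00).
gusset: A = ½·36·80 = 1440.00, centroid at (26.00, 38.67).
ΣA = 4960.00 mm², ΣAx̄ = 174400.00 mm³, ΣAȳ = 202240.00 mm³.
x̄ = 174400.00/4960.00 = 35.16 mm; ȳ = 202240.00/4960.00 = 40.77 mm.

x̄ = 35.16 mm, ȳ = 40.77 mm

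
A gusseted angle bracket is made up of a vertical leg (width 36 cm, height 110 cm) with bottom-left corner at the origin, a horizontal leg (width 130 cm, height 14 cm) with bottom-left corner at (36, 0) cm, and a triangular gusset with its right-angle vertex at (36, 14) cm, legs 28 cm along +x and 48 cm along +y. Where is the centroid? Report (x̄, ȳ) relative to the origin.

vertical leg: A = 36 × 110 = 3960.00, centroid at (18.00, 55.00).
horizontal leg: A = 130 × 14 = 1820.00, centroid at (101.00, 7.00).
gusset: A = ½·28·48 = 672.00, centroid at (45.33, 30.00).
ΣA = 6452.00 cm², ΣAx̄ = 285564.00 cm³, ΣAȳ = 250700.00 cm³.
x̄ = 285564.00/6452.00 = 44.26 cm; ȳ = 250700.00/6452.00 = 38.86 cm.

x̄ = 44.26 cm, ȳ = 38.86 cm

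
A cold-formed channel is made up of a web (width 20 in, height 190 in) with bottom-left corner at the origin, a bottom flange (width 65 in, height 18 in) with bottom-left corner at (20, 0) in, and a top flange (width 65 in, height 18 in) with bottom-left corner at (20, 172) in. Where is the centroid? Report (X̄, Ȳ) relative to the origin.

X̄ = 26.20 in, Ȳ = 95.00 in

web: A = 20 × 190 = 3800.00, centroid at (10.00, 95.00).
bottom flange: A = 65 × 18 = 1170.00, centroid at (52.50, 9.00).
top flange: A = 65 × 18 = 1170.00, centroid at (52.50, 181.00).
ΣA = 6140.00 in², ΣAX̄ = 160850.00 in³, ΣAȲ = 583300.00 in³.
X̄ = 160850.00/6140.00 = 26.20 in; Ȳ = 583300.00/6140.00 = 95.00 in.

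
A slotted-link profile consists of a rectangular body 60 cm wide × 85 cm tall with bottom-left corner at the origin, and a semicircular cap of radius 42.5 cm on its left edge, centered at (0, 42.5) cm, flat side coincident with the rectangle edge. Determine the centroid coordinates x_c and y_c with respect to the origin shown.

rectangular body: A = 60 × 85 = 5100.00, centroid at (30.00, 42.50).
semicircular end: A = ½π·42.5² = 2837.25, centroid at (-18.04, 42.50).
ΣA = 7937.25 cm², ΣAx_c = 101822.92 cm³, ΣAy_c = 337333.16 cm³.
x_c = 101822.92/7937.25 = 12.83 cm; y_c = 337333.16/7937.25 = 42.50 cm.

x_c = 12.83 cm, y_c = 42.50 cm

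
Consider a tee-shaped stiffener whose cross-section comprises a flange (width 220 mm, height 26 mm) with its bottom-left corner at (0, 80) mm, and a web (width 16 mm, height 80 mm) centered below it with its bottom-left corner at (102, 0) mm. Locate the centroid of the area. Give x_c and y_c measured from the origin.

x_c = 110.00 mm, y_c = 83.31 mm

web: A = 16 × 80 = 1280.00, centroid at (110.00, 40.00).
flange: A = 220 × 26 = 5720.00, centroid at (110.00, 93.00).
ΣA = 7000.00 mm²
ΣAx_c = (1280.00)(110.00) + (5720.00)(110.00) = 770000.00 mm³
ΣAy_c = (1280.00)(40.00) + (5720.00)(93.00) = 583160.00 mm³
x_c = 770000.00 / 7000.00 = 110.00 mm
y_c = 583160.00 / 7000.00 = 83.31 mm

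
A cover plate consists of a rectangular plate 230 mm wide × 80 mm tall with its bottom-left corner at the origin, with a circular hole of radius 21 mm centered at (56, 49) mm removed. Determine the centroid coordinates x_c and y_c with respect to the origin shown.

x_c = 119.80 mm, y_c = 39.27 mm

plate: A = 230 × 80 = 18400.00, centroid at (115.00, 40.00).
hole: A = −π·21² = -1385.44, centroid at (56.00, 49.00).
ΣA = 17014.56 mm², ΣAx_c = 2038415.23 mm³, ΣAy_c = 668113.32 mm³.
x_c = 2038415.23/17014.56 = 119.80 mm; y_c = 668113.32/17014.56 = 39.27 mm.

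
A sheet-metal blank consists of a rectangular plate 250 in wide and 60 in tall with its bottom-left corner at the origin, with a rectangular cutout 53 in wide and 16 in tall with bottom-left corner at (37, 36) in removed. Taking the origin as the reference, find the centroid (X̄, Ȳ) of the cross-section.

X̄ = 128.69 in, Ȳ = 29.16 in

plate: A = 250 × 60 = 15000.00, centroid at (125.00, 30.00).
hole: A = −(53 × 16) = -848.00, centroid at (63.50, 44.00).
ΣA = 14152.00 in²
ΣAX̄ = (15000.00)(125.00) + (-848.00)(63.50) = 1821152.00 in³
ΣAȲ = (15000.00)(30.00) + (-848.00)(44.00) = 412688.00 in³
X̄ = 1821152.00 / 14152.00 = 128.69 in
Ȳ = 412688.00 / 14152.00 = 29.16 in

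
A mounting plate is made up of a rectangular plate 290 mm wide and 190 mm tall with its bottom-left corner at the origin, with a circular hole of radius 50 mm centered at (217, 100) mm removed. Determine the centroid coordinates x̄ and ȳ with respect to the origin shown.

x̄ = 133.03 mm, ȳ = 94.17 mm

plate: A = 290 × 190 = 55100.00, centroid at (145.00, 95.00).
hole: A = −π·50² = -7853.98, centroid at (217.00, 100.00).
ΣA = 47246.02 mm²
ΣAx̄ = (55100.00)(145.00) + (-7853.98)(217.00) = 6285185.99 mm³
ΣAȳ = (55100.00)(95.00) + (-7853.98)(100.00) = 4449101.84 mm³
x̄ = 6285185.99 / 47246.02 = 133.03 mm
ȳ = 4449101.84 / 47246.02 = 94.17 mm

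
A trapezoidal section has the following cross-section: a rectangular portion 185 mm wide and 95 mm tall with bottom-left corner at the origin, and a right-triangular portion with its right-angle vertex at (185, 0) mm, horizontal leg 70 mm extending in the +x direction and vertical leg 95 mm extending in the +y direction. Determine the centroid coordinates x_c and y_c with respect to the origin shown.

x_c = 110.93 mm, y_c = 44.98 mm

rectangular portion: A = 185 × 95 = 17575.00, centroid at (92.50, 47.50).
triangular portion: A = ½·70·95 = 3325.00, centroid at (208.33, 31.67).
ΣA = 20900.00 mm², ΣAx_c = 2318395.83 mm³, ΣAy_c = 940104.17 mm³.
x_c = 2318395.83/20900.00 = 110.93 mm; y_c = 940104.17/20900.00 = 44.98 mm.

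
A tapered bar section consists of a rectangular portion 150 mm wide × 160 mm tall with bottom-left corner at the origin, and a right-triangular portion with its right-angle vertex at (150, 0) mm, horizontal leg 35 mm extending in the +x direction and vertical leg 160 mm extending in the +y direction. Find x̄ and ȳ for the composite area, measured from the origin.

Part | A | x̄ᵢ | ȳᵢ | A·x̄ᵢ | A·ȳᵢ
rectangular portion | 24000.00 | 75.00 | 80.00 | 1800000.00 | 1920000.00
triangular portion | 2800.00 | 161.67 | 53.33 | 452666.67 | 149333.33
Σ | 26800.00 |  |  | 2252666.67 | 2069333.33
x̄ = 2252666.67 / 26800.00 = 84.05 mm
ȳ = 2069333.33 / 26800.00 = 77.21 mm

x̄ = 84.05 mm, ȳ = 77.21 mm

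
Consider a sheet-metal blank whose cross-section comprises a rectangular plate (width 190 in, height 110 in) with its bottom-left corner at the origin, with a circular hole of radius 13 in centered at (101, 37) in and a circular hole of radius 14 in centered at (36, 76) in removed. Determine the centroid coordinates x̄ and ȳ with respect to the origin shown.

x̄ = 96.68 in, ȳ = 54.83 in

Part | A | x̄ᵢ | ȳᵢ | A·x̄ᵢ | A·ȳᵢ
plate | 20900.00 | 95.00 | 55.00 | 1985500.00 | 1149500.00
hole 1 | -530.93 | 101.00 | 37.00 | -53623.85 | -19644.38
hole 2 | -615.75 | 36.00 | 76.00 | -22167.08 | -46797.16
Σ | 19753.32 |  |  | 1909709.08 | 1083058.46
x̄ = 1909709.08 / 19753.32 = 96.68 in
ȳ = 1083058.46 / 19753.32 = 54.83 in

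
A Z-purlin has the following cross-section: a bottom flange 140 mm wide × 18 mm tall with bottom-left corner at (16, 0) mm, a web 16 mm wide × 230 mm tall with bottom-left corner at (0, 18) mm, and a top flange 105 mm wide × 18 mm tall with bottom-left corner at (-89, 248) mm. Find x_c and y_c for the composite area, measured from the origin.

x_c = 21.90 mm, y_c = 123.34 mm

bottom flange: A = 140 × 18 = 2520.00, centroid at (86.00, 9.00).
web: A = 16 × 230 = 3680.00, centroid at (8.00, 133.00).
top flange: A = 105 × 18 = 1890.00, centroid at (-36.50, 257.00).
ΣA = 8090.00 mm², ΣAx_c = 177175.00 mm³, ΣAy_c = 997850.00 mm³.
x_c = 177175.00/8090.00 = 21.90 mm; y_c = 997850.00/8090.00 = 123.34 mm.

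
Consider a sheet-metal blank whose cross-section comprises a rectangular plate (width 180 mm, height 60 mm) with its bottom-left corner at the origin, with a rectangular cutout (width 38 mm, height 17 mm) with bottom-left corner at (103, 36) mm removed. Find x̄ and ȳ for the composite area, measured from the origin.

Part | A | x̄ᵢ | ȳᵢ | A·x̄ᵢ | A·ȳᵢ
plate | 10800.00 | 90.00 | 30.00 | 972000.00 | 324000.00
hole | -646.00 | 122.00 | 44.50 | -78812.00 | -28747.00
Σ | 10154.00 |  |  | 893188.00 | 295253.00
x̄ = 893188.00 / 10154.00 = 87.96 mm
ȳ = 295253.00 / 10154.00 = 29.08 mm

x̄ = 87.96 mm, ȳ = 29.08 mm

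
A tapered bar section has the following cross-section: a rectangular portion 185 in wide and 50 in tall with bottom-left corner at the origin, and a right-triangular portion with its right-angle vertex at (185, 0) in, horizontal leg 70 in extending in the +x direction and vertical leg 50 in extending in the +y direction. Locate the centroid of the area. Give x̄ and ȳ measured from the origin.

x̄ = 110.93 in, ȳ = 23.67 in

rectangular portion: A = 185 × 50 = 9250.00, centroid at (92.50, 25.00).
triangular portion: A = ½·70·50 = 1750.00, centroid at (208.33, 16.67).
ΣA = 11000.00 in², ΣAx̄ = 1220208.33 in³, ΣAȳ = 260416.67 in³.
x̄ = 1220208.33/11000.00 = 110.93 in; ȳ = 260416.67/11000.00 = 23.67 in.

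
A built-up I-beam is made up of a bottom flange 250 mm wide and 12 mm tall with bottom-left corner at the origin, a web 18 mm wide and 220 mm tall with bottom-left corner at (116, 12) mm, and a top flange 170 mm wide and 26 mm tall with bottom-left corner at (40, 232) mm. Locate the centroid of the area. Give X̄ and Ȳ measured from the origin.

X̄ = 125.00 mm, Ȳ = 139.19 mm

bottom flange: A = 250 × 12 = 3000.00, centroid at (125.00, 6.00).
web: A = 18 × 220 = 3960.00, centroid at (125.00, 122.00).
top flange: A = 170 × 26 = 4420.00, centroid at (125.00, 245.00).
ΣA = 11380.00 mm², ΣAX̄ = 1422500.00 mm³, ΣAȲ = 1584020.00 mm³.
X̄ = 1422500.00/11380.00 = 125.00 mm; Ȳ = 1584020.00/11380.00 = 139.19 mm.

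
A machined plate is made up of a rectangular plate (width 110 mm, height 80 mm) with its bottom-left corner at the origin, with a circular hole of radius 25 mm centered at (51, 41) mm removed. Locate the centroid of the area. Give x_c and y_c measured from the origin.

plate: A = 110 × 80 = 8800.00, centroid at (55.00, 40.00).
hole: A = −π·25² = -1963.50, centroid at (51.00, 41.00).
ΣA = 6836.50 mm²
ΣAx_c = (8800.00)(55.00) + (-1963.50)(51.00) = 383861.73 mm³
ΣAy_c = (8800.00)(40.00) + (-1963.50)(41.00) = 271496.69 mm³
x_c = 383861.73 / 6836.50 = 56.15 mm
y_c = 271496.69 / 6836.50 = 39.71 mm

x_c = 56.15 mm, y_c = 39.71 mm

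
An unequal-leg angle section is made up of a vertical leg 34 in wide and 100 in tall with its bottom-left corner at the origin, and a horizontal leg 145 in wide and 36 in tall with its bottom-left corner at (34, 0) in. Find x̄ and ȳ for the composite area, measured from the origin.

Part | A | x̄ᵢ | ȳᵢ | A·x̄ᵢ | A·ȳᵢ
vertical leg | 3400.00 | 17.00 | 50.00 | 57800.00 | 170000.00
horizontal leg | 5220.00 | 106.50 | 18.00 | 555930.00 | 93960.00
Σ | 8620.00 |  |  | 613730.00 | 263960.00
x̄ = 613730.00 / 8620.00 = 71.20 in
ȳ = 263960.00 / 8620.00 = 30.62 in

x̄ = 71.20 in, ȳ = 30.62 in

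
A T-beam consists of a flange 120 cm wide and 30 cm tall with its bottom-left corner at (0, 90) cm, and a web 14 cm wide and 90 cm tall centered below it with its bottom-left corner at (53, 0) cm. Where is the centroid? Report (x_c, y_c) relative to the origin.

web: A = 14 × 90 = 1260.00, centroid at (60.00, 45.00).
flange: A = 120 × 30 = 3600.00, centroid at (60.00, 105.00).
ΣA = 4860.00 cm²
ΣAx_c = (1260.00)(60.00) + (3600.00)(60.00) = 291600.00 cm³
ΣAy_c = (1260.00)(45.00) + (3600.00)(105.00) = 434700.00 cm³
x_c = 291600.00 / 4860.00 = 60.00 cm
y_c = 434700.00 / 4860.00 = 89.44 cm

x_c = 60.00 cm, y_c = 89.44 cm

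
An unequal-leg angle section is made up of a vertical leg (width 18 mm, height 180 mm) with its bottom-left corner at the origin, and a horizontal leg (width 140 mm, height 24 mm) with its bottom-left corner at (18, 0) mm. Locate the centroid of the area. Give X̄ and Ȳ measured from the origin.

X̄ = 49.22 mm, Ȳ = 50.29 mm

vertical leg: A = 18 × 180 = 3240.00, centroid at (9.00, 90.00).
horizontal leg: A = 140 × 24 = 3360.00, centroid at (88.00, 12.00).
ΣA = 6600.00 mm²
ΣAX̄ = (3240.00)(9.00) + (3360.00)(88.00) = 324840.00 mm³
ΣAȲ = (3240.00)(90.00) + (3360.00)(12.00) = 331920.00 mm³
X̄ = 324840.00 / 6600.00 = 49.22 mm
Ȳ = 331920.00 / 6600.00 = 50.29 mm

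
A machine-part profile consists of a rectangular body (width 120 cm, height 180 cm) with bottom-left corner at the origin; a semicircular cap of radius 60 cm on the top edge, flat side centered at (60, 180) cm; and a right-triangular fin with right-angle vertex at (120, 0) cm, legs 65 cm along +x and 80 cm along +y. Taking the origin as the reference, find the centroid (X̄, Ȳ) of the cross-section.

X̄ = 67.11 cm, Ȳ = 106.35 cm

rectangular body: A = 120 × 180 = 21600.00, centroid at (60.00, 90.00).
semicircular top: A = ½π·60² = 5654.87, centroid at (60.00, 205.46).
triangular fin: A = ½·65·80 = 2600.00, centroid at (141.67, 26.67).
ΣA = 29854.87 cm²
ΣAX̄ = (21600.00)(60.00) + (5654.87)(60.00) + (2600.00)(141.67) = 2003625.34 cm³
ΣAȲ = (21600.00)(90.00) + (5654.87)(205.46) + (2600.00)(26.67) = 3175209.35 cm³
X̄ = 2003625.34 / 29854.87 = 67.11 cm
Ȳ = 3175209.35 / 29854.87 = 106.35 cm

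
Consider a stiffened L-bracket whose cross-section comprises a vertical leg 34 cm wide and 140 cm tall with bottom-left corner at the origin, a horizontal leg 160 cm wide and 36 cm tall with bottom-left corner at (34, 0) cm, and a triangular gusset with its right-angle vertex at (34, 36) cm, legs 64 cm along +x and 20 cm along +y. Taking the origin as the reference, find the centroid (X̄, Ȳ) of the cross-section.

vertical leg: A = 34 × 140 = 4760.00, centroid at (17.00, 70.00).
horizontal leg: A = 160 × 36 = 5760.00, centroid at (114.00, 18.00).
gusset: A = ½·64·20 = 640.00, centroid at (55.33, 42.67).
ΣA = 11160.00 cm²
ΣAX̄ = (4760.00)(17.00) + (5760.00)(114.00) + (640.00)(55.33) = 772973.33 cm³
ΣAȲ = (4760.00)(70.00) + (5760.00)(18.00) + (640.00)(42.67) = 464186.67 cm³
X̄ = 772973.33 / 11160.00 = 69.26 cm
Ȳ = 464186.67 / 11160.00 = 41.59 cm

X̄ = 69.26 cm, Ȳ = 41.59 cm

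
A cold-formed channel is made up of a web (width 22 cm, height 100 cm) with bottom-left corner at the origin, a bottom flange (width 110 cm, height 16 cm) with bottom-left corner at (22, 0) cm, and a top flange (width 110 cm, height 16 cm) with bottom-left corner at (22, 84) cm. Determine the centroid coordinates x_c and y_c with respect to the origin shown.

x_c = 51.62 cm, y_c = 50.00 cm

Part | A | x̄ᵢ | ȳᵢ | A·x̄ᵢ | A·ȳᵢ
web | 2200.00 | 11.00 | 50.00 | 24200.00 | 110000.00
bottom flange | 1760.00 | 77.00 | 8.00 | 135520.00 | 14080.00
top flange | 1760.00 | 77.00 | 92.00 | 135520.00 | 161920.00
Σ | 5720.00 |  |  | 295240.00 | 286000.00
x_c = 295240.00 / 5720.00 = 51.62 cm
y_c = 286000.00 / 5720.00 = 50.00 cm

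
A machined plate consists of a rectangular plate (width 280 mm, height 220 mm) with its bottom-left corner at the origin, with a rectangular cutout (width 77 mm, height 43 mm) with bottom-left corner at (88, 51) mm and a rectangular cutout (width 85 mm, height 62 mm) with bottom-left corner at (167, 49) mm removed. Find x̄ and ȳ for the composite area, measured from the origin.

x̄ = 133.93 mm, ȳ = 115.32 mm

plate: A = 280 × 220 = 61600.00, centroid at (140.00, 110.00).
hole 1: A = −(77 × 43) = -3311.00, centroid at (126.50, 72.50).
hole 2: A = −(85 × 62) = -5270.00, centroid at (209.50, 80.00).
ΣA = 53019.00 mm², ΣAx̄ = 7101093.50 mm³, ΣAȳ = 6114352.50 mm³.
x̄ = 7101093.50/53019.00 = 133.93 mm; ȳ = 6114352.50/53019.00 = 115.32 mm.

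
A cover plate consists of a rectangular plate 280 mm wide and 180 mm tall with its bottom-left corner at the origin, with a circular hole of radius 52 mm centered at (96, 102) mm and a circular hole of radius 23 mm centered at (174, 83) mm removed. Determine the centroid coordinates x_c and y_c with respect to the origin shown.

plate: A = 280 × 180 = 50400.00, centroid at (140.00, 90.00).
hole 1: A = −π·52² = -8494.87, centroid at (96.00, 102.00).
hole 2: A = −π·23² = -1661.90, centroid at (174.00, 83.00).
ΣA = 40243.23 mm²
ΣAx_c = (50400.00)(140.00) + (-8494.87)(96.00) + (-1661.90)(174.00) = 5951321.78 mm³
ΣAy_c = (50400.00)(90.00) + (-8494.87)(102.00) + (-1661.90)(83.00) = 3531585.70 mm³
x_c = 5951321.78 / 40243.23 = 147.88 mm
y_c = 3531585.70 / 40243.23 = 87.76 mm

x_c = 147.88 mm, y_c = 87.76 mm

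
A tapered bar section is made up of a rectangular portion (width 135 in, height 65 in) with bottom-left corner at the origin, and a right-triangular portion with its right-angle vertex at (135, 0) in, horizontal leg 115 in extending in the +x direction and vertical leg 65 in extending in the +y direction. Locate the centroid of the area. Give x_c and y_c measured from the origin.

Part | A | x̄ᵢ | ȳᵢ | A·x̄ᵢ | A·ȳᵢ
rectangular portion | 8775.00 | 67.50 | 32.50 | 592312.50 | 285187.50
triangular portion | 3737.50 | 173.33 | 21.67 | 647833.33 | 80979.17
Σ | 12512.50 |  |  | 1240145.83 | 366166.67
x_c = 1240145.83 / 12512.50 = 99.11 in
y_c = 366166.67 / 12512.50 = 29.26 in

x_c = 99.11 in, y_c = 29.26 in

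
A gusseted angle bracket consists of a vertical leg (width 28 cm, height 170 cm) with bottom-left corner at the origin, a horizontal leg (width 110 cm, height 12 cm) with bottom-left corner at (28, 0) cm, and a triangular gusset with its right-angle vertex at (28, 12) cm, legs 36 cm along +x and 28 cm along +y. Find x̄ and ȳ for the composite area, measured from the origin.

vertical leg: A = 28 × 170 = 4760.00, centroid at (14.00, 85.00).
horizontal leg: A = 110 × 12 = 1320.00, centroid at (83.00, 6.00).
gusset: A = ½·36·28 = 504.00, centroid at (40.00, 21.33).
ΣA = 6584.00 cm², ΣAx̄ = 196360.00 cm³, ΣAȳ = 423272.00 cm³.
x̄ = 196360.00/6584.00 = 29.82 cm; ȳ = 423272.00/6584.00 = 64.29 cm.

x̄ = 29.82 cm, ȳ = 64.29 cm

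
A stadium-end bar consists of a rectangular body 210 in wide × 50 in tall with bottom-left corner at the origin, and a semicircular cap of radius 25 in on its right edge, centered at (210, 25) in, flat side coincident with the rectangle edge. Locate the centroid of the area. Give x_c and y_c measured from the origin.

rectangular body: A = 210 × 50 = 10500.00, centroid at (105.00, 25.00).
semicircular end: A = ½π·25² = 981.75, centroid at (220.61, 25.00).
ΣA = 11481.75 in², ΣAx_c = 1319083.68 in³, ΣAy_c = 287043.69 in³.
x_c = 1319083.68/11481.75 = 114.89 in; y_c = 287043.69/11481.75 = 25.00 in.

x_c = 114.89 in, y_c = 25.00 in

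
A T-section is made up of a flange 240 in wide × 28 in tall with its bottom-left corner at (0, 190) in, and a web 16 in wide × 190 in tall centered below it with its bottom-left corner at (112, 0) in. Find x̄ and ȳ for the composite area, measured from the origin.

x̄ = 120.00 in, ȳ = 170.05 in

web: A = 16 × 190 = 3040.00, centroid at (120.00, 95.00).
flange: A = 240 × 28 = 6720.00, centroid at (120.00, 204.00).
ΣA = 9760.00 in², ΣAx̄ = 1171200.00 in³, ΣAȳ = 1659680.00 in³.
x̄ = 1171200.00/9760.00 = 120.00 in; ȳ = 1659680.00/9760.00 = 170.05 in.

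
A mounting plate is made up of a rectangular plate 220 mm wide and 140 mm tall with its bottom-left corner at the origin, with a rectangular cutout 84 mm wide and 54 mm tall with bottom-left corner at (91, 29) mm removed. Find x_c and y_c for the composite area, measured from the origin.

plate: A = 220 × 140 = 30800.00, centroid at (110.00, 70.00).
hole: A = −(84 × 54) = -4536.00, centroid at (133.00, 56.00).
ΣA = 26264.00 mm², ΣAx_c = 2784712.00 mm³, ΣAy_c = 1901984.00 mm³.
x_c = 2784712.00/26264.00 = 106.03 mm; y_c = 1901984.00/26264.00 = 72.42 mm.

x_c = 106.03 mm, y_c = 72.42 mm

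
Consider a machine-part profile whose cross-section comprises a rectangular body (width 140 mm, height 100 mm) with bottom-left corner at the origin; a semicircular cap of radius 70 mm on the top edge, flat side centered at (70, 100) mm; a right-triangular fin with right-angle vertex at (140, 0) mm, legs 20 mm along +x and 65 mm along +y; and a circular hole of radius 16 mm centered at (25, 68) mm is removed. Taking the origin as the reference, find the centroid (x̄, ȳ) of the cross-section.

x̄ = 73.99 mm, ȳ = 76.95 mm

rectangular body: A = 140 × 100 = 14000.00, centroid at (70.00, 50.00).
semicircular top: A = ½π·70² = 7696.90, centroid at (70.00, 129.71).
triangular fin: A = ½·20·65 = 650.00, centroid at (146.67, 21.67).
hole: A = −π·16² = -804.25, centroid at (25.00, 68.00).
ΣA = 21542.65 mm², ΣAx̄ = 1594010.28 mm³, ΣAȳ = 1657751.36 mm³.
x̄ = 1594010.28/21542.65 = 73.99 mm; ȳ = 1657751.36/21542.65 = 76.95 mm.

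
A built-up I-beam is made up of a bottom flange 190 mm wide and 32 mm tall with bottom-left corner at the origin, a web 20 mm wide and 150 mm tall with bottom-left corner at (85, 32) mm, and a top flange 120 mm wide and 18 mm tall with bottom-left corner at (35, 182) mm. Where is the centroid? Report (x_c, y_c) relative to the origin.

bottom flange: A = 190 × 32 = 6080.00, centroid at (95.00, 16.00).
web: A = 20 × 150 = 3000.00, centroid at (95.00, 107.00).
top flange: A = 120 × 18 = 2160.00, centroid at (95.00, 191.00).
ΣA = 11240.00 mm², ΣAx_c = 1067800.00 mm³, ΣAy_c = 830840.00 mm³.
x_c = 1067800.00/11240.00 = 95.00 mm; y_c = 830840.00/11240.00 = 73.92 mm.

x_c = 95.00 mm, y_c = 73.92 mm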